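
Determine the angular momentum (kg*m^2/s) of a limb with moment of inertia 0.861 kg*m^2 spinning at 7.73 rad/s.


L = I * omega
L = 0.861 * 7.73
L = 6.6555


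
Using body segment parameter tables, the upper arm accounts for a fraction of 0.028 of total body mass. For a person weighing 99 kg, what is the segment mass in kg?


m_segment = body_mass * fraction
m_segment = 99 * 0.028
m_segment = 2.7720


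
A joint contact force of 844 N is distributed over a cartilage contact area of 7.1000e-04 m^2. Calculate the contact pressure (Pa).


P = F / A
P = 844 / 7.1000e-04
P = 1.1887e+06


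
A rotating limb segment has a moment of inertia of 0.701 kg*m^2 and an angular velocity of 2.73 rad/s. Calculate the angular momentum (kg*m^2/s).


L = I * omega
L = 0.701 * 2.73
L = 1.9137


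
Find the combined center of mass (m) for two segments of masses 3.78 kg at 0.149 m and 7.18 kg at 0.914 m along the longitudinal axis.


COM = (m1*x1 + m2*x2) / (m1 + m2)
COM = (3.78*0.149 + 7.18*0.914) / (3.78 + 7.18)
Numerator = 7.1257
Denominator = 10.9600
COM = 0.6502


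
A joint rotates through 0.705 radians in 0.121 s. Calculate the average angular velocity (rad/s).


omega = delta_theta / delta_t
omega = 0.705 / 0.121
omega = 5.8264


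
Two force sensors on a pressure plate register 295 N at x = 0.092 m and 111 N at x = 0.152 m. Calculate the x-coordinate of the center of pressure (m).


COP_x = (F1*x1 + F2*x2) / (F1 + F2)
COP_x = (295*0.092 + 111*0.152) / (295 + 111)
Numerator = 44.0120
Denominator = 406
COP_x = 0.1084


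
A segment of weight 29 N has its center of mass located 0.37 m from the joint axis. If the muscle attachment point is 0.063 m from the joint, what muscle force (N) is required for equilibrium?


F_muscle = W * d_load / d_muscle
F_muscle = 29 * 0.37 / 0.063
Numerator = 10.7300
F_muscle = 170.3175


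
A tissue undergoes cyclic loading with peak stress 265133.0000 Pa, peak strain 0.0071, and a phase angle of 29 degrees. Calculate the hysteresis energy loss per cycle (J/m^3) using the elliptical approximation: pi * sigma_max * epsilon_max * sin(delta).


E_loss = pi * sigma_max * epsilon_max * sin(delta)
delta = 29 deg = 0.5061 rad
sin(delta) = 0.4848
E_loss = pi * 265133.0000 * 0.0071 * 0.4848
E_loss = 2867.1026


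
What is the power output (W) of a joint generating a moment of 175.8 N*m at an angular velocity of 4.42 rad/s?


P = M * omega
P = 175.8 * 4.42
P = 777.0360


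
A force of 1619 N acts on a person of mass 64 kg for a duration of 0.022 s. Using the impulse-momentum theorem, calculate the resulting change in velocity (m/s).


J = F * dt = 1619 * 0.022 = 35.6180 N*s
delta_v = J / m
delta_v = 35.6180 / 64
delta_v = 0.5565


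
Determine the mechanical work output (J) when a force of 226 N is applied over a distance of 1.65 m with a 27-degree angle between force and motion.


W = F * d * cos(theta)
theta = 27 deg = 0.4712 rad
cos(theta) = 0.8910
W = 226 * 1.65 * 0.8910
W = 332.2563


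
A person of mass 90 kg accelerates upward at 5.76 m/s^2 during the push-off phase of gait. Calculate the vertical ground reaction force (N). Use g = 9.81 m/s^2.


GRF = m * (g + a)
GRF = 90 * (9.81 + 5.76)
GRF = 90 * 15.5700
GRF = 1401.3000


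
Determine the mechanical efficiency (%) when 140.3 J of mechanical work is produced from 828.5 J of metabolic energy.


eta = (W_mech / E_meta) * 100
eta = (140.3 / 828.5) * 100
ratio = 0.1693
eta = 16.9342


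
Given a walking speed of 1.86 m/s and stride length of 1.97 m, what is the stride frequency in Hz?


f = v / stride_length
f = 1.86 / 1.97
f = 0.9442


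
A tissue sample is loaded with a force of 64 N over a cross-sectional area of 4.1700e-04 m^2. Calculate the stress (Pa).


stress = F / A
stress = 64 / 4.1700e-04
stress = 153477.2182


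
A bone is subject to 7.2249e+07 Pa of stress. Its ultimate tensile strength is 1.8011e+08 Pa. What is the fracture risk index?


FRI = applied / ultimate
FRI = 7.2249e+07 / 1.8011e+08
FRI = 0.4011


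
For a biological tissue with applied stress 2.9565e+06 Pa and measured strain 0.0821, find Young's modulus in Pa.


E = stress / strain
E = 2.9565e+06 / 0.0821
E = 3.6011e+07


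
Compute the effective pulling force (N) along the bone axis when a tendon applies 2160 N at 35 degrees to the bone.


F_eff = F_tendon * cos(theta)
theta = 35 deg = 0.6109 rad
cos(theta) = 0.8192
F_eff = 2160 * 0.8192
F_eff = 1769.3684


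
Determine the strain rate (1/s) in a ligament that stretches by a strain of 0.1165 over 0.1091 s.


strain_rate = delta_strain / delta_t
strain_rate = 0.1165 / 0.1091
strain_rate = 1.0678


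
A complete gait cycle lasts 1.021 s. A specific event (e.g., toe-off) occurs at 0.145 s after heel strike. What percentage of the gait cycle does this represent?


pct = (event_time / cycle_time) * 100
pct = (0.145 / 1.021) * 100
ratio = 0.1420
pct = 14.2018


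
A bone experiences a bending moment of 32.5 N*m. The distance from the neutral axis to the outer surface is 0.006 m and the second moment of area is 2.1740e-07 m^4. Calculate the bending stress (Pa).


sigma = M * c / I
sigma = 32.5 * 0.006 / 2.1740e-07
M * c = 0.1950
sigma = 896964.1214


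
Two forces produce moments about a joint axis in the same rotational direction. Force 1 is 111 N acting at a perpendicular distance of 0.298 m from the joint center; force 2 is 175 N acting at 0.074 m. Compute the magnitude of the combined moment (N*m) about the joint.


M = F1 * d1 + F2 * d2
M = 111 * 0.298 + 175 * 0.074
M = 33.0780 + 12.9500
M = 46.0280


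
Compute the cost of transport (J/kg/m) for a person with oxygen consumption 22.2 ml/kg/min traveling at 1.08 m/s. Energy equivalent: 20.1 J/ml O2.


Power per kg = VO2 * 20.1 / 60
Power per kg = 22.2 * 20.1 / 60 = 7.4370 W/kg
Cost = power_per_kg / speed
Cost = 7.4370 / 1.08
Cost = 6.8861


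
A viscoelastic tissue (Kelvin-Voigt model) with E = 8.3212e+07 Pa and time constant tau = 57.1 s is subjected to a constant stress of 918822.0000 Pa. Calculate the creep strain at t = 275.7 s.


epsilon(t) = (sigma/E) * (1 - exp(-t/tau))
sigma/E = 918822.0000 / 8.3212e+07 = 0.0110
exp(-t/tau) = exp(-275.7 / 57.1) = 0.0080
epsilon = 0.0110 * (1 - 0.0080)
epsilon = 0.0110


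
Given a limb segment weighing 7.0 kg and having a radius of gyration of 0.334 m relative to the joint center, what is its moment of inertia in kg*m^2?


I = m * k^2
I = 7.0 * 0.334^2
k^2 = 0.1116
I = 0.7809


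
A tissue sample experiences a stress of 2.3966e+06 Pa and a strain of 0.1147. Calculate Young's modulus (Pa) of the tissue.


E = stress / strain
E = 2.3966e+06 / 0.1147
E = 2.0895e+07


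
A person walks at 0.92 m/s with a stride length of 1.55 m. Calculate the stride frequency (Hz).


f = v / stride_length
f = 0.92 / 1.55
f = 0.5935


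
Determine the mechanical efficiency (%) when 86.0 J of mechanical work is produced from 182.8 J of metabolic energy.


eta = (W_mech / E_meta) * 100
eta = (86.0 / 182.8) * 100
ratio = 0.4705
eta = 47.0460


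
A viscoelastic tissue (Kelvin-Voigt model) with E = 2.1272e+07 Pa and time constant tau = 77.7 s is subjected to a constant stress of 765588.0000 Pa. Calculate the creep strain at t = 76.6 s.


epsilon(t) = (sigma/E) * (1 - exp(-t/tau))
sigma/E = 765588.0000 / 2.1272e+07 = 0.0360
exp(-t/tau) = exp(-76.6 / 77.7) = 0.3731
epsilon = 0.0360 * (1 - 0.3731)
epsilon = 0.0226


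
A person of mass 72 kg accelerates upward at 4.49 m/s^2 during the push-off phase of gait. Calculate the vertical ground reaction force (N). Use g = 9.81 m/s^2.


GRF = m * (g + a)
GRF = 72 * (9.81 + 4.49)
GRF = 72 * 14.3000
GRF = 1029.6000


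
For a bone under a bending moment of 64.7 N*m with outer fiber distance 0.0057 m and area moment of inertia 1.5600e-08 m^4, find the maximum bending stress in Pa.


sigma = M * c / I
sigma = 64.7 * 0.0057 / 1.5600e-08
M * c = 0.3688
sigma = 2.3640e+07


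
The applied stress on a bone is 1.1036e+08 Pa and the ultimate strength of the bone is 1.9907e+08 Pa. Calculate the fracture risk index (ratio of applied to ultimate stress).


FRI = applied / ultimate
FRI = 1.1036e+08 / 1.9907e+08
FRI = 0.5544


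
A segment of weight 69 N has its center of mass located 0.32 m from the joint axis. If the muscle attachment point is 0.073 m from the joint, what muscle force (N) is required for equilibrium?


F_muscle = W * d_load / d_muscle
F_muscle = 69 * 0.32 / 0.073
Numerator = 22.0800
F_muscle = 302.4658


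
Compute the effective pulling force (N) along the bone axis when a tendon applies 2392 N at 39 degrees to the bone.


F_eff = F_tendon * cos(theta)
theta = 39 deg = 0.6807 rad
cos(theta) = 0.7771
F_eff = 2392 * 0.7771
F_eff = 1858.9331


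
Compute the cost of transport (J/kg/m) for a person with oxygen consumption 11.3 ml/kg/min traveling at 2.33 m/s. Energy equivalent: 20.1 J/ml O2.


Power per kg = VO2 * 20.1 / 60
Power per kg = 11.3 * 20.1 / 60 = 3.7855 W/kg
Cost = power_per_kg / speed
Cost = 3.7855 / 2.33
Cost = 1.6247


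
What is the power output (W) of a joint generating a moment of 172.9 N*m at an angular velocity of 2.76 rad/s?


P = M * omega
P = 172.9 * 2.76
P = 477.2040


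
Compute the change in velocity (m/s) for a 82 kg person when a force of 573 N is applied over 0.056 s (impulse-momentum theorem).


J = F * dt = 573 * 0.056 = 32.0880 N*s
delta_v = J / m
delta_v = 32.0880 / 82
delta_v = 0.3913


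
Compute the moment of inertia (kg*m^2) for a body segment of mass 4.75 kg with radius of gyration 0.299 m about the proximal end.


I = m * k^2
I = 4.75 * 0.299^2
k^2 = 0.0894
I = 0.4247


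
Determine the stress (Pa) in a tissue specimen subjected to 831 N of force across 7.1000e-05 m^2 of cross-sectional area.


stress = F / A
stress = 831 / 7.1000e-05
stress = 1.1704e+07


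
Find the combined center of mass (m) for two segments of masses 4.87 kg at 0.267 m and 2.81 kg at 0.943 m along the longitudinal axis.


COM = (m1*x1 + m2*x2) / (m1 + m2)
COM = (4.87*0.267 + 2.81*0.943) / (4.87 + 2.81)
Numerator = 3.9501
Denominator = 7.6800
COM = 0.5143


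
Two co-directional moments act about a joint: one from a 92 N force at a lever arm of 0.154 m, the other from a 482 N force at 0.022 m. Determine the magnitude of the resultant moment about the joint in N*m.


M = F1 * d1 + F2 * d2
M = 92 * 0.154 + 482 * 0.022
M = 14.1680 + 10.6040
M = 24.7720


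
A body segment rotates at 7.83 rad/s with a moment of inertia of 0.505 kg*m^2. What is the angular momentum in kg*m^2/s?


L = I * omega
L = 0.505 * 7.83
L = 3.9542


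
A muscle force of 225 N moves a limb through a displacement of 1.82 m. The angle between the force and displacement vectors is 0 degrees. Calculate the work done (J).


W = F * d * cos(theta)
theta = 0 deg = 0.0000 rad
cos(theta) = 1.0000
W = 225 * 1.82 * 1.0000
W = 409.5000


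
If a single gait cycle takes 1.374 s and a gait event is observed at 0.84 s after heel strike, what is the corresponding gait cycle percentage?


pct = (event_time / cycle_time) * 100
pct = (0.84 / 1.374) * 100
ratio = 0.6114
pct = 61.1354


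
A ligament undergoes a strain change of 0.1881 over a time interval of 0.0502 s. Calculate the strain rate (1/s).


strain_rate = delta_strain / delta_t
strain_rate = 0.1881 / 0.0502
strain_rate = 3.7470


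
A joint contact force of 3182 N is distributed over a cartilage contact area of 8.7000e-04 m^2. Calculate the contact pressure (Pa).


P = F / A
P = 3182 / 8.7000e-04
P = 3.6575e+06


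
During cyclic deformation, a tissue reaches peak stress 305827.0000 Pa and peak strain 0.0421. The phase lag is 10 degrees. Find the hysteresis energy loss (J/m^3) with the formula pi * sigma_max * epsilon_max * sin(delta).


E_loss = pi * sigma_max * epsilon_max * sin(delta)
delta = 10 deg = 0.1745 rad
sin(delta) = 0.1736
E_loss = pi * 305827.0000 * 0.0421 * 0.1736
E_loss = 7023.8952


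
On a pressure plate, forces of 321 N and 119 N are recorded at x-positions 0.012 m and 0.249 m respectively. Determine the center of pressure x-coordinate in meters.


COP_x = (F1*x1 + F2*x2) / (F1 + F2)
COP_x = (321*0.012 + 119*0.249) / (321 + 119)
Numerator = 33.4830
Denominator = 440
COP_x = 0.0761


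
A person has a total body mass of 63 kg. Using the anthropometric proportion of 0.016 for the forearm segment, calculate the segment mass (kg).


m_segment = body_mass * fraction
m_segment = 63 * 0.016
m_segment = 1.0080


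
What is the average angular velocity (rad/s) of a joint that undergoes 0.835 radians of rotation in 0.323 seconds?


omega = delta_theta / delta_t
omega = 0.835 / 0.323
omega = 2.5851


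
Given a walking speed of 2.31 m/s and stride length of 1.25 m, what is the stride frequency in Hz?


f = v / stride_length
f = 2.31 / 1.25
f = 1.8480


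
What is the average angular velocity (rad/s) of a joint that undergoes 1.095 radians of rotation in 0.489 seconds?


omega = delta_theta / delta_t
omega = 1.095 / 0.489
omega = 2.2393


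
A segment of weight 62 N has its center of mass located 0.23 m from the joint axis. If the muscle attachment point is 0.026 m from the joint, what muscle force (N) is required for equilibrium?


F_muscle = W * d_load / d_muscle
F_muscle = 62 * 0.23 / 0.026
Numerator = 14.2600
F_muscle = 548.4615


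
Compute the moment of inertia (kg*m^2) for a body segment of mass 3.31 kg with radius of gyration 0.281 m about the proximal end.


I = m * k^2
I = 3.31 * 0.281^2
k^2 = 0.0790
I = 0.2614


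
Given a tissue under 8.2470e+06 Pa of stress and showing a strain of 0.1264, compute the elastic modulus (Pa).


E = stress / strain
E = 8.2470e+06 / 0.1264
E = 6.5245e+07


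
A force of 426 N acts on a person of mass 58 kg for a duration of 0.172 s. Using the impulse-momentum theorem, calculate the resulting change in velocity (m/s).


J = F * dt = 426 * 0.172 = 73.2720 N*s
delta_v = J / m
delta_v = 73.2720 / 58
delta_v = 1.2633


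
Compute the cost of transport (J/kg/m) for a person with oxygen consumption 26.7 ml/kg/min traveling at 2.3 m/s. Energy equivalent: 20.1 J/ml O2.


Power per kg = VO2 * 20.1 / 60
Power per kg = 26.7 * 20.1 / 60 = 8.9445 W/kg
Cost = power_per_kg / speed
Cost = 8.9445 / 2.3
Cost = 3.8889


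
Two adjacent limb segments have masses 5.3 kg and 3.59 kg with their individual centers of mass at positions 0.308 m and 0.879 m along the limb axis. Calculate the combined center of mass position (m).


COM = (m1*x1 + m2*x2) / (m1 + m2)
COM = (5.3*0.308 + 3.59*0.879) / (5.3 + 3.59)
Numerator = 4.7880
Denominator = 8.8900
COM = 0.5386


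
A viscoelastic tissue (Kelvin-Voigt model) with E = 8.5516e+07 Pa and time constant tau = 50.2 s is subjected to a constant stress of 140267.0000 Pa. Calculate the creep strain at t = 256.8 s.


epsilon(t) = (sigma/E) * (1 - exp(-t/tau))
sigma/E = 140267.0000 / 8.5516e+07 = 0.0016
exp(-t/tau) = exp(-256.8 / 50.2) = 0.0060
epsilon = 0.0016 * (1 - 0.0060)
epsilon = 0.0016


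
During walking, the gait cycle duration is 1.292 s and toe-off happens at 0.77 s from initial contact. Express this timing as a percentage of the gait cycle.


pct = (event_time / cycle_time) * 100
pct = (0.77 / 1.292) * 100
ratio = 0.5960
pct = 59.5975


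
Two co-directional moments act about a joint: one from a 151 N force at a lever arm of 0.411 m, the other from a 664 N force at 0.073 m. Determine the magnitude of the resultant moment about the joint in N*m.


M = F1 * d1 + F2 * d2
M = 151 * 0.411 + 664 * 0.073
M = 62.0610 + 48.4720
M = 110.5330


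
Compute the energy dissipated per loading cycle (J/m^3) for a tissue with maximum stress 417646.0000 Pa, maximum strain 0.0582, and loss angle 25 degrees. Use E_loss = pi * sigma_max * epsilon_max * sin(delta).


E_loss = pi * sigma_max * epsilon_max * sin(delta)
delta = 25 deg = 0.4363 rad
sin(delta) = 0.4226
E_loss = pi * 417646.0000 * 0.0582 * 0.4226
E_loss = 32272.2647


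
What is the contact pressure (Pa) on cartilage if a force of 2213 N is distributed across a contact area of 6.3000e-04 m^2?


P = F / A
P = 2213 / 6.3000e-04
P = 3.5127e+06


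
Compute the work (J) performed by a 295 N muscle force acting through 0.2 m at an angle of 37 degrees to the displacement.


W = F * d * cos(theta)
theta = 37 deg = 0.6458 rad
cos(theta) = 0.7986
W = 295 * 0.2 * 0.7986
W = 47.1195


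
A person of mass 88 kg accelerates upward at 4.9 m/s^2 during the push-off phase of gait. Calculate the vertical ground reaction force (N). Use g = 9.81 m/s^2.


GRF = m * (g + a)
GRF = 88 * (9.81 + 4.9)
GRF = 88 * 14.7100
GRF = 1294.4800


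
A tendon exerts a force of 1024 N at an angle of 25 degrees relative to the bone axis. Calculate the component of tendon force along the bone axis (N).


F_eff = F_tendon * cos(theta)
theta = 25 deg = 0.4363 rad
cos(theta) = 0.9063
F_eff = 1024 * 0.9063
F_eff = 928.0592


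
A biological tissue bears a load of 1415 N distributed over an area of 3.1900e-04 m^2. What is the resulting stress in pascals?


stress = F / A
stress = 1415 / 3.1900e-04
stress = 4.4357e+06


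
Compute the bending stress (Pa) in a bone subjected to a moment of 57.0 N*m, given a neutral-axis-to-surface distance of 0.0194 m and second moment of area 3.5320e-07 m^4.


sigma = M * c / I
sigma = 57.0 * 0.0194 / 3.5320e-07
M * c = 1.1058
sigma = 3.1308e+06


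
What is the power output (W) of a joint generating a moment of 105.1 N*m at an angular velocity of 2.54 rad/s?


P = M * omega
P = 105.1 * 2.54
P = 266.9540


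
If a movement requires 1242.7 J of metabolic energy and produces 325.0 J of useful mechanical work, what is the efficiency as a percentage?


eta = (W_mech / E_meta) * 100
eta = (325.0 / 1242.7) * 100
ratio = 0.2615
eta = 26.1527


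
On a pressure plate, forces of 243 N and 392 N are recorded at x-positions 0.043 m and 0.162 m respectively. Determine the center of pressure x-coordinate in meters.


COP_x = (F1*x1 + F2*x2) / (F1 + F2)
COP_x = (243*0.043 + 392*0.162) / (243 + 392)
Numerator = 73.9530
Denominator = 635
COP_x = 0.1165


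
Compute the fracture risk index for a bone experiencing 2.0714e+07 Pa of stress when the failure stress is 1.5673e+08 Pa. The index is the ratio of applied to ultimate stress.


FRI = applied / ultimate
FRI = 2.0714e+07 / 1.5673e+08
FRI = 0.1322


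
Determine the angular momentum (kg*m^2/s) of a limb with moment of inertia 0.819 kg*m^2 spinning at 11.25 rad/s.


L = I * omega
L = 0.819 * 11.25
L = 9.2137


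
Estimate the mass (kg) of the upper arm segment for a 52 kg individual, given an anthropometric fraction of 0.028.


m_segment = body_mass * fraction
m_segment = 52 * 0.028
m_segment = 1.4560


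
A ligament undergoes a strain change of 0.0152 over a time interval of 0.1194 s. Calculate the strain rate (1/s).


strain_rate = delta_strain / delta_t
strain_rate = 0.0152 / 0.1194
strain_rate = 0.1273


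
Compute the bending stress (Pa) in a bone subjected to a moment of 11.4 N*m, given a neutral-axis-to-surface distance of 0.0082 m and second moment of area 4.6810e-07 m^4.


sigma = M * c / I
sigma = 11.4 * 0.0082 / 4.6810e-07
M * c = 0.0935
sigma = 199700.9186


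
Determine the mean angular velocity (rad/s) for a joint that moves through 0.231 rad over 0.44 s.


omega = delta_theta / delta_t
omega = 0.231 / 0.44
omega = 0.5250


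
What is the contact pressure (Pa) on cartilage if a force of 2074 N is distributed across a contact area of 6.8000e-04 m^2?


P = F / A
P = 2074 / 6.8000e-04
P = 3.0500e+06


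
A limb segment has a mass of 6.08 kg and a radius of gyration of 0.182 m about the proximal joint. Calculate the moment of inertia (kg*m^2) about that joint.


I = m * k^2
I = 6.08 * 0.182^2
k^2 = 0.0331
I = 0.2014


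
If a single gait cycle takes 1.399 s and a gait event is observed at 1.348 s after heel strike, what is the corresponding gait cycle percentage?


pct = (event_time / cycle_time) * 100
pct = (1.348 / 1.399) * 100
ratio = 0.9635
pct = 96.3545


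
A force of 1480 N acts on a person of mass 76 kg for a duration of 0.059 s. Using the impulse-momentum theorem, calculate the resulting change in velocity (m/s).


J = F * dt = 1480 * 0.059 = 87.3200 N*s
delta_v = J / m
delta_v = 87.3200 / 76
delta_v = 1.1489


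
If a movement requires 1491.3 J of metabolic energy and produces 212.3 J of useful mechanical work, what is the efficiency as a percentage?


eta = (W_mech / E_meta) * 100
eta = (212.3 / 1491.3) * 100
ratio = 0.1424
eta = 14.2359


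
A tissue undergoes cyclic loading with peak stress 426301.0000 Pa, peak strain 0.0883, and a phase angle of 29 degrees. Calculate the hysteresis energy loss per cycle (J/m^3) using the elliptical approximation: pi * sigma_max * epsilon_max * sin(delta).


E_loss = pi * sigma_max * epsilon_max * sin(delta)
delta = 29 deg = 0.5061 rad
sin(delta) = 0.4848
E_loss = pi * 426301.0000 * 0.0883 * 0.4848
E_loss = 57332.1405


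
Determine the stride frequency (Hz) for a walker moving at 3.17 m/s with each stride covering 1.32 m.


f = v / stride_length
f = 3.17 / 1.32
f = 2.4015


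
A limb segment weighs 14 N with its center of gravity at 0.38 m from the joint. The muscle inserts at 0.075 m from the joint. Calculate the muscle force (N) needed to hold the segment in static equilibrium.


F_muscle = W * d_load / d_muscle
F_muscle = 14 * 0.38 / 0.075
Numerator = 5.3200
F_muscle = 70.9333


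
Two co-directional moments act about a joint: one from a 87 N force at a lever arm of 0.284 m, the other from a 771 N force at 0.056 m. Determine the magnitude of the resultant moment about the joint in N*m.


M = F1 * d1 + F2 * d2
M = 87 * 0.284 + 771 * 0.056
M = 24.7080 + 43.1760
M = 67.8840


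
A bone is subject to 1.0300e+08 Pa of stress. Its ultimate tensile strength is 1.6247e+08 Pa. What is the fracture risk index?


FRI = applied / ultimate
FRI = 1.0300e+08 / 1.6247e+08
FRI = 0.6340


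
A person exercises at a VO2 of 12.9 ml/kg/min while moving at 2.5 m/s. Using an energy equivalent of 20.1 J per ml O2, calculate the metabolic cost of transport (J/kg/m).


Power per kg = VO2 * 20.1 / 60
Power per kg = 12.9 * 20.1 / 60 = 4.3215 W/kg
Cost = power_per_kg / speed
Cost = 4.3215 / 2.5
Cost = 1.7286


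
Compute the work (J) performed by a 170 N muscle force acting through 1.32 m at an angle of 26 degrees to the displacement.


W = F * d * cos(theta)
theta = 26 deg = 0.4538 rad
cos(theta) = 0.8988
W = 170 * 1.32 * 0.8988
W = 201.6894


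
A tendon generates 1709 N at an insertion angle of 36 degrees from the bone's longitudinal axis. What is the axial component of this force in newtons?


F_eff = F_tendon * cos(theta)
theta = 36 deg = 0.6283 rad
cos(theta) = 0.8090
F_eff = 1709 * 0.8090
F_eff = 1382.6100


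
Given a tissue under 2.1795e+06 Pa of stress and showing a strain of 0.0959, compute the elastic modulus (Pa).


E = stress / strain
E = 2.1795e+06 / 0.0959
E = 2.2727e+07


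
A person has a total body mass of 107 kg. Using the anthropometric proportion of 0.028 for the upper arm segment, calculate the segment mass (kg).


m_segment = body_mass * fraction
m_segment = 107 * 0.028
m_segment = 2.9960


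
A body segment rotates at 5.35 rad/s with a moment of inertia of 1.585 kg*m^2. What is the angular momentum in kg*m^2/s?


L = I * omega
L = 1.585 * 5.35
L = 8.4797


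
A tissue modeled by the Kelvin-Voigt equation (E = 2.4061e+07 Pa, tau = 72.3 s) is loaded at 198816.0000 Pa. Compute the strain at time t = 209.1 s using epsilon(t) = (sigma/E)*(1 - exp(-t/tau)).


epsilon(t) = (sigma/E) * (1 - exp(-t/tau))
sigma/E = 198816.0000 / 2.4061e+07 = 0.0083
exp(-t/tau) = exp(-209.1 / 72.3) = 0.0555
epsilon = 0.0083 * (1 - 0.0555)
epsilon = 0.0078


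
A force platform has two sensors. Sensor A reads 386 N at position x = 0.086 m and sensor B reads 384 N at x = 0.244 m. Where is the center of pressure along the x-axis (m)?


COP_x = (F1*x1 + F2*x2) / (F1 + F2)
COP_x = (386*0.086 + 384*0.244) / (386 + 384)
Numerator = 126.8920
Denominator = 770
COP_x = 0.1648


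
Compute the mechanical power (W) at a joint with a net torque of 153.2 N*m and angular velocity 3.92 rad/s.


P = M * omega
P = 153.2 * 3.92
P = 600.5440


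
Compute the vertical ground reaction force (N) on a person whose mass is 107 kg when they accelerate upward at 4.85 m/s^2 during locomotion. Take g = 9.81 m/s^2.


GRF = m * (g + a)
GRF = 107 * (9.81 + 4.85)
GRF = 107 * 14.6600
GRF = 1568.6200


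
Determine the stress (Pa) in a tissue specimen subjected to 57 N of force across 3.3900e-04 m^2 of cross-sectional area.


stress = F / A
stress = 57 / 3.3900e-04
stress = 168141.5929


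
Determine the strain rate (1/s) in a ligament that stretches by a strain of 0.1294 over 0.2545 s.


strain_rate = delta_strain / delta_t
strain_rate = 0.1294 / 0.2545
strain_rate = 0.5084


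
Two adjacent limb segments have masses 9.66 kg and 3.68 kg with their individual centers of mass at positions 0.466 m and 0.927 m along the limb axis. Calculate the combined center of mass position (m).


COM = (m1*x1 + m2*x2) / (m1 + m2)
COM = (9.66*0.466 + 3.68*0.927) / (9.66 + 3.68)
Numerator = 7.9129
Denominator = 13.3400
COM = 0.5932


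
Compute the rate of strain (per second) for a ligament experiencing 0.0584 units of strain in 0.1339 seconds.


strain_rate = delta_strain / delta_t
strain_rate = 0.0584 / 0.1339
strain_rate = 0.4361


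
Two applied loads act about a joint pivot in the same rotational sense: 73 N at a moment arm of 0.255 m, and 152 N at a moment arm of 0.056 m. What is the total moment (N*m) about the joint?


M = F1 * d1 + F2 * d2
M = 73 * 0.255 + 152 * 0.056
M = 18.6150 + 8.5120
M = 27.1270


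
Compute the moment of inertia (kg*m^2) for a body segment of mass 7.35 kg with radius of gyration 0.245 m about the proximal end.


I = m * k^2
I = 7.35 * 0.245^2
k^2 = 0.0600
I = 0.4412


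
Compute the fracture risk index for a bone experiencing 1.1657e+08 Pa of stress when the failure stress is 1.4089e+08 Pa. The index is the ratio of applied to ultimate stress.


FRI = applied / ultimate
FRI = 1.1657e+08 / 1.4089e+08
FRI = 0.8274


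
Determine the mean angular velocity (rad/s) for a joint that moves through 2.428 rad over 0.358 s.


omega = delta_theta / delta_t
omega = 2.428 / 0.358
omega = 6.7821


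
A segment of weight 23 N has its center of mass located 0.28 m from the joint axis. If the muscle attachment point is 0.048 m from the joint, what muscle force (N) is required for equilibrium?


F_muscle = W * d_load / d_muscle
F_muscle = 23 * 0.28 / 0.048
Numerator = 6.4400
F_muscle = 134.1667


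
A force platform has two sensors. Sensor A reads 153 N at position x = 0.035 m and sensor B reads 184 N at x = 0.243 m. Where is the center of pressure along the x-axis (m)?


COP_x = (F1*x1 + F2*x2) / (F1 + F2)
COP_x = (153*0.035 + 184*0.243) / (153 + 184)
Numerator = 50.0670
Denominator = 337
COP_x = 0.1486


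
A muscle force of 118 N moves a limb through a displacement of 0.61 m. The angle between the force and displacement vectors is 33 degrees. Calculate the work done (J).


W = F * d * cos(theta)
theta = 33 deg = 0.5760 rad
cos(theta) = 0.8387
W = 118 * 0.61 * 0.8387
W = 60.3675


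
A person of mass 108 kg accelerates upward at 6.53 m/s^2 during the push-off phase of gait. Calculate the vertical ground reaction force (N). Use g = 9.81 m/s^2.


GRF = m * (g + a)
GRF = 108 * (9.81 + 6.53)
GRF = 108 * 16.3400
GRF = 1764.7200


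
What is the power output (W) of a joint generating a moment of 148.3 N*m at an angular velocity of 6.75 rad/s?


P = M * omega
P = 148.3 * 6.75
P = 1001.0250


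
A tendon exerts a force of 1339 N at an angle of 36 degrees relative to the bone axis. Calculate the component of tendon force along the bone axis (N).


F_eff = F_tendon * cos(theta)
theta = 36 deg = 0.6283 rad
cos(theta) = 0.8090
F_eff = 1339 * 0.8090
F_eff = 1083.2738


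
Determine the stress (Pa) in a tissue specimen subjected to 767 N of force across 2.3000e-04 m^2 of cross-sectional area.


stress = F / A
stress = 767 / 2.3000e-04
stress = 3.3348e+06


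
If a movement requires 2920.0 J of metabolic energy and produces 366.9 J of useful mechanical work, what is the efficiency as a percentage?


eta = (W_mech / E_meta) * 100
eta = (366.9 / 2920.0) * 100
ratio = 0.1257
eta = 12.5651


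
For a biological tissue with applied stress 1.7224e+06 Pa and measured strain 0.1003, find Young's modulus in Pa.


E = stress / strain
E = 1.7224e+06 / 0.1003
E = 1.7172e+07


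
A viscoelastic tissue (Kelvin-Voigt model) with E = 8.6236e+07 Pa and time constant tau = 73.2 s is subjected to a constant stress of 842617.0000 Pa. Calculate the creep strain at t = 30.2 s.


epsilon(t) = (sigma/E) * (1 - exp(-t/tau))
sigma/E = 842617.0000 / 8.6236e+07 = 0.0098
exp(-t/tau) = exp(-30.2 / 73.2) = 0.6619
epsilon = 0.0098 * (1 - 0.6619)
epsilon = 0.0033


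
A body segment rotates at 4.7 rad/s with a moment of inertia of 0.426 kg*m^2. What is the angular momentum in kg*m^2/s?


L = I * omega
L = 0.426 * 4.7
L = 2.0022


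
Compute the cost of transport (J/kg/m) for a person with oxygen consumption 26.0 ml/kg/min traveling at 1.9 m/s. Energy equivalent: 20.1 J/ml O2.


Power per kg = VO2 * 20.1 / 60
Power per kg = 26.0 * 20.1 / 60 = 8.7100 W/kg
Cost = power_per_kg / speed
Cost = 8.7100 / 1.9
Cost = 4.5842


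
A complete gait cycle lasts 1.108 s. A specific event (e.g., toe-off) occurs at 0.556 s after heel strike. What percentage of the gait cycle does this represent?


pct = (event_time / cycle_time) * 100
pct = (0.556 / 1.108) * 100
ratio = 0.5018
pct = 50.1805


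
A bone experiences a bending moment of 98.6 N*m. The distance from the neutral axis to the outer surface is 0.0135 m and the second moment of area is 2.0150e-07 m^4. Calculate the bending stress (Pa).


sigma = M * c / I
sigma = 98.6 * 0.0135 / 2.0150e-07
M * c = 1.3311
sigma = 6.6060e+06


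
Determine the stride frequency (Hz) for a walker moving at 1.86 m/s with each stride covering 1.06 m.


f = v / stride_length
f = 1.86 / 1.06
f = 1.7547


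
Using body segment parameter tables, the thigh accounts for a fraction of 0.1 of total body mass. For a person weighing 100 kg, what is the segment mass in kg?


m_segment = body_mass * fraction
m_segment = 100 * 0.1
m_segment = 10.0000


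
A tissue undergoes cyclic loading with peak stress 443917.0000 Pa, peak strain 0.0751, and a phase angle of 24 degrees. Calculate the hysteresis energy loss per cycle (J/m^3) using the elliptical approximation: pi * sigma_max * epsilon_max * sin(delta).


E_loss = pi * sigma_max * epsilon_max * sin(delta)
delta = 24 deg = 0.4189 rad
sin(delta) = 0.4067
E_loss = pi * 443917.0000 * 0.0751 * 0.4067
E_loss = 42599.5377


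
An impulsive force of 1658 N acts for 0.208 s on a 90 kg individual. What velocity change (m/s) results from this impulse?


J = F * dt = 1658 * 0.208 = 344.8640 N*s
delta_v = J / m
delta_v = 344.8640 / 90
delta_v = 3.8318


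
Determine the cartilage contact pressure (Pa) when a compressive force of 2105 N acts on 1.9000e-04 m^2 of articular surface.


P = F / A
P = 2105 / 1.9000e-04
P = 1.1079e+07


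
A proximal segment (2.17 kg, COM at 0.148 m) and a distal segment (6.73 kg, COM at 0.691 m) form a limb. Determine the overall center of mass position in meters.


COM = (m1*x1 + m2*x2) / (m1 + m2)
COM = (2.17*0.148 + 6.73*0.691) / (2.17 + 6.73)
Numerator = 4.9716
Denominator = 8.9000
COM = 0.5586


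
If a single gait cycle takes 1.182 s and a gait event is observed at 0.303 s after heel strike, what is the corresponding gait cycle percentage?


pct = (event_time / cycle_time) * 100
pct = (0.303 / 1.182) * 100
ratio = 0.2563
pct = 25.6345


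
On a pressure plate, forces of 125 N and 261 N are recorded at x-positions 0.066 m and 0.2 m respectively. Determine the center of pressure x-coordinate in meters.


COP_x = (F1*x1 + F2*x2) / (F1 + F2)
COP_x = (125*0.066 + 261*0.2) / (125 + 261)
Numerator = 60.4500
Denominator = 386
COP_x = 0.1566


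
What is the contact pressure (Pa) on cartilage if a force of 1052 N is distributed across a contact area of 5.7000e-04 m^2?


P = F / A
P = 1052 / 5.7000e-04
P = 1.8456e+06


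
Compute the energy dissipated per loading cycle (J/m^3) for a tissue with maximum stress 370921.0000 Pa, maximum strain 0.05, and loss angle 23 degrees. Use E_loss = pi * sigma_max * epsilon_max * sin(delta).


E_loss = pi * sigma_max * epsilon_max * sin(delta)
delta = 23 deg = 0.4014 rad
sin(delta) = 0.3907
E_loss = pi * 370921.0000 * 0.05 * 0.3907
E_loss = 22765.6110


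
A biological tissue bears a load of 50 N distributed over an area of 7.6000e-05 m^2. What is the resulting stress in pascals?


stress = F / A
stress = 50 / 7.6000e-05
stress = 657894.7368


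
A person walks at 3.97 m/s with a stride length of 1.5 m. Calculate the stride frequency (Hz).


f = v / stride_length
f = 3.97 / 1.5
f = 2.6467


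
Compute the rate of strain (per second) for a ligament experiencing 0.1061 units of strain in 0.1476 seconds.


strain_rate = delta_strain / delta_t
strain_rate = 0.1061 / 0.1476
strain_rate = 0.7188


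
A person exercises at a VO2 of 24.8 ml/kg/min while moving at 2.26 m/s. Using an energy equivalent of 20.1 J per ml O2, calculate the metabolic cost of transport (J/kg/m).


Power per kg = VO2 * 20.1 / 60
Power per kg = 24.8 * 20.1 / 60 = 8.3080 W/kg
Cost = power_per_kg / speed
Cost = 8.3080 / 2.26
Cost = 3.6761


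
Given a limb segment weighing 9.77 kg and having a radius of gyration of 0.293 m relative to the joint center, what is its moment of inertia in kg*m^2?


I = m * k^2
I = 9.77 * 0.293^2
k^2 = 0.0858
I = 0.8387


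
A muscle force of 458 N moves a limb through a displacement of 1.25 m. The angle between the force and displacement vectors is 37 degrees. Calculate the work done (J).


W = F * d * cos(theta)
theta = 37 deg = 0.6458 rad
cos(theta) = 0.7986
W = 458 * 1.25 * 0.7986
W = 457.2188


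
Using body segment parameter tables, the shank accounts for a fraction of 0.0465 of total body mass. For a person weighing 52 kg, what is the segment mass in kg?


m_segment = body_mass * fraction
m_segment = 52 * 0.0465
m_segment = 2.4180


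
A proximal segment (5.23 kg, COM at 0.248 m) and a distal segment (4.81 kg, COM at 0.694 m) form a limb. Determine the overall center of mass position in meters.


COM = (m1*x1 + m2*x2) / (m1 + m2)
COM = (5.23*0.248 + 4.81*0.694) / (5.23 + 4.81)
Numerator = 4.6352
Denominator = 10.0400
COM = 0.4617


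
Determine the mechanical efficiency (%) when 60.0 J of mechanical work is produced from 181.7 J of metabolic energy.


eta = (W_mech / E_meta) * 100
eta = (60.0 / 181.7) * 100
ratio = 0.3302
eta = 33.0215


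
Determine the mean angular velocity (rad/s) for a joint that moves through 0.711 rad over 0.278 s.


omega = delta_theta / delta_t
omega = 0.711 / 0.278
omega = 2.5576


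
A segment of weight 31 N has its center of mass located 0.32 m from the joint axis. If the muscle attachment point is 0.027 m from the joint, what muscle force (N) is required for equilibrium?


F_muscle = W * d_load / d_muscle
F_muscle = 31 * 0.32 / 0.027
Numerator = 9.9200
F_muscle = 367.4074


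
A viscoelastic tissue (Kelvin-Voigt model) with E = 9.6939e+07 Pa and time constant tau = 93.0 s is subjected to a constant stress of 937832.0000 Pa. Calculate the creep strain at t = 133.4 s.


epsilon(t) = (sigma/E) * (1 - exp(-t/tau))
sigma/E = 937832.0000 / 9.6939e+07 = 0.0097
exp(-t/tau) = exp(-133.4 / 93.0) = 0.2383
epsilon = 0.0097 * (1 - 0.2383)
epsilon = 0.0074


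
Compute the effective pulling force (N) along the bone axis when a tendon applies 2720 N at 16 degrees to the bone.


F_eff = F_tendon * cos(theta)
theta = 16 deg = 0.2793 rad
cos(theta) = 0.9613
F_eff = 2720 * 0.9613
F_eff = 2614.6318


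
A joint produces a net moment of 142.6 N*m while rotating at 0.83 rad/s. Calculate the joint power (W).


P = M * omega
P = 142.6 * 0.83
P = 118.3580


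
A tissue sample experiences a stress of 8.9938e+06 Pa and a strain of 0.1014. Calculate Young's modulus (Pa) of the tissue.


E = stress / strain
E = 8.9938e+06 / 0.1014
E = 8.8696e+07


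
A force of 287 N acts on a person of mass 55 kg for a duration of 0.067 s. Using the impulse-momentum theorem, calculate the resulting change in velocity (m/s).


J = F * dt = 287 * 0.067 = 19.2290 N*s
delta_v = J / m
delta_v = 19.2290 / 55
delta_v = 0.3496


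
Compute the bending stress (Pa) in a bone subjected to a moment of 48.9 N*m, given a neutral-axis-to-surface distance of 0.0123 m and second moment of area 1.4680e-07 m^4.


sigma = M * c / I
sigma = 48.9 * 0.0123 / 1.4680e-07
M * c = 0.6015
sigma = 4.0972e+06


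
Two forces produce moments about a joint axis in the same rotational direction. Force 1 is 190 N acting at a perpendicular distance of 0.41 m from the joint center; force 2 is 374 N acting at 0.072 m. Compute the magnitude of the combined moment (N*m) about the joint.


M = F1 * d1 + F2 * d2
M = 190 * 0.41 + 374 * 0.072
M = 77.9000 + 26.9280
M = 104.8280


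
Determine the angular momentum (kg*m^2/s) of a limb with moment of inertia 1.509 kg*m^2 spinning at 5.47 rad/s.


L = I * omega
L = 1.509 * 5.47
L = 8.2542


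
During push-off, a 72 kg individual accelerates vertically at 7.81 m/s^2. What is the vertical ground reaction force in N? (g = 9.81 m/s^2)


GRF = m * (g + a)
GRF = 72 * (9.81 + 7.81)
GRF = 72 * 17.6200
GRF = 1268.6400


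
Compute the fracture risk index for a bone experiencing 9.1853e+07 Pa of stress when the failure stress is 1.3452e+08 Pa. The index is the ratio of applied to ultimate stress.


FRI = applied / ultimate
FRI = 9.1853e+07 / 1.3452e+08
FRI = 0.6828


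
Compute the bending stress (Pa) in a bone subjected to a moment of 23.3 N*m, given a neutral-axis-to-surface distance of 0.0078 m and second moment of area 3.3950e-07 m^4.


sigma = M * c / I
sigma = 23.3 * 0.0078 / 3.3950e-07
M * c = 0.1817
sigma = 535316.6421


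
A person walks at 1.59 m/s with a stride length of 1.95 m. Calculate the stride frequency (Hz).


f = v / stride_length
f = 1.59 / 1.95
f = 0.8154


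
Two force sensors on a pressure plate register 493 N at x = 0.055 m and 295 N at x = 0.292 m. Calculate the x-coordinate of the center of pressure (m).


COP_x = (F1*x1 + F2*x2) / (F1 + F2)
COP_x = (493*0.055 + 295*0.292) / (493 + 295)
Numerator = 113.2550
Denominator = 788
COP_x = 0.1437


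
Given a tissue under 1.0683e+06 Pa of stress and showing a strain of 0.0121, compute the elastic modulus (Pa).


E = stress / strain
E = 1.0683e+06 / 0.0121
E = 8.8289e+07


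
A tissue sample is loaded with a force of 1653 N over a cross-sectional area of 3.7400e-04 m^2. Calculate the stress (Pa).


stress = F / A
stress = 1653 / 3.7400e-04
stress = 4.4198e+06


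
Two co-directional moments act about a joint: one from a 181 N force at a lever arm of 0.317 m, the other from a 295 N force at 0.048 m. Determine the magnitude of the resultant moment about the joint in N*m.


M = F1 * d1 + F2 * d2
M = 181 * 0.317 + 295 * 0.048
M = 57.3770 + 14.1600
M = 71.5370


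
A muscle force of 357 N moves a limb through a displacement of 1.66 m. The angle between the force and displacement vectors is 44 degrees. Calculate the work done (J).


W = F * d * cos(theta)
theta = 44 deg = 0.7679 rad
cos(theta) = 0.7193
W = 357 * 1.66 * 0.7193
W = 426.2952
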